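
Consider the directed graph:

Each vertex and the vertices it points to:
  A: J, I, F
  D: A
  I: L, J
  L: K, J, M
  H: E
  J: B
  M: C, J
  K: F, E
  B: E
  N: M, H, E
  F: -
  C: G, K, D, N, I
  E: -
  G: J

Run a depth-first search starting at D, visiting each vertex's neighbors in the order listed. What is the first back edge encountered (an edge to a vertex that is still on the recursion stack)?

C->D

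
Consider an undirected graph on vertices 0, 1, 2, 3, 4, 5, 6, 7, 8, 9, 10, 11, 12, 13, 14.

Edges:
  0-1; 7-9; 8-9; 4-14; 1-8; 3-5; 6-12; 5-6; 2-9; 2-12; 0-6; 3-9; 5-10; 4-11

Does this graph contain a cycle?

Yes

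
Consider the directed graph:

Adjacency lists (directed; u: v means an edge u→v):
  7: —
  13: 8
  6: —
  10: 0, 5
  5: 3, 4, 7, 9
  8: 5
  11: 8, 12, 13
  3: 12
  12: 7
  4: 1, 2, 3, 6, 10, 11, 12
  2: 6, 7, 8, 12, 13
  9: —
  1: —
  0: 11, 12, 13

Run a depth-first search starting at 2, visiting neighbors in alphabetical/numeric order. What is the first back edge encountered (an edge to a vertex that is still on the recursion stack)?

DFS from 2 (visiting neighbors in alphabetical/numeric order); mark gray on enter, black on exit:
2 gray
  6 gray
  6 black
  7 gray
  7 black
  8 gray
    5 gray
      3 gray
        12 gray
          12→7: 7 black — skip
        12 black
      3 black
      4 gray
        1 gray
        1 black
        4→2: 2 is gray → back edge
First back edge: 4 → 2.

4→2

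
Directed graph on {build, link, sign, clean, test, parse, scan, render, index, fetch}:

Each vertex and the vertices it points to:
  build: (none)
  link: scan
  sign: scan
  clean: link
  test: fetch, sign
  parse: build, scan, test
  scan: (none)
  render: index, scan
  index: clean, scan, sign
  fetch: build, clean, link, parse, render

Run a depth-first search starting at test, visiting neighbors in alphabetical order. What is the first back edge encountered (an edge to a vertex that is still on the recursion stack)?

DFS from test (visiting neighbors in alphabetical order); mark gray on enter, black on exit:
test gray
  fetch gray
    build gray
    build black
    clean gray
      link gray
        scan gray
        scan black
      link black
    clean black
    fetch→link: link black — skip
    parse gray
      parse→build: build black — skip
      parse→scan: scan black — skip
      parse→test: test is gray → back edge
First back edge: parse → test.

parse→test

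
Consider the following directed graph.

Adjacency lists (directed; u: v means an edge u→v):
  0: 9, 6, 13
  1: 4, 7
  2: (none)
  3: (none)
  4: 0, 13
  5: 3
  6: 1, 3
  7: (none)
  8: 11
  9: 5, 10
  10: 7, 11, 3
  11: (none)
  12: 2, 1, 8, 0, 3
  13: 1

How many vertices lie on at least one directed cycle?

A vertex is on a directed cycle iff it belongs to a strongly connected component of size ≥ 2 (or has a self-loop).
The vertices on cycles are {0, 1, 4, 6, 13} — 5 in total.

5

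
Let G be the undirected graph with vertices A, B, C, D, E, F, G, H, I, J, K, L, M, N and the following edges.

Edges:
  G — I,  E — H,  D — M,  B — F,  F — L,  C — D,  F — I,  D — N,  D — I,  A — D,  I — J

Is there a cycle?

No

DFS, tracking each vertex's parent; an edge to a visited non-parent vertex closes a cycle.
Start from D:
visit D (parent –)
  visit N (parent D)
    N–D: parent, skip
  visit I (parent D)
    visit G (parent I)
      G–I: parent, skip
    I–D: parent, skip
    visit J (parent I)
      J–I: parent, skip
    visit F (parent I)
      visit B (parent F)
        B–F: parent, skip
      visit L (parent F)
        L–F: parent, skip
      F–I: parent, skip
  visit M (parent D)
    M–D: parent, skip
  visit A (parent D)
    A–D: parent, skip
  visit C (parent D)
    C–D: parent, skip
visit E (parent –)
  visit H (parent E)
    H–E: parent, skip
visit K (parent –)
No non-parent visited neighbor found — the graph is a forest.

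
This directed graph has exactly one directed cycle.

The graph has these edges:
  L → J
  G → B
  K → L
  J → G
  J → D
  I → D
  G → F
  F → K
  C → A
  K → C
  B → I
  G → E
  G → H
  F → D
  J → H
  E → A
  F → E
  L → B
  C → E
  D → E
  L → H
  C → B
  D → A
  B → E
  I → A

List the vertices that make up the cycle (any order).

F, G, J, K, L

DFS with gray/black marking from K:
K gray
  C gray
    B gray
      I gray
        D gray
          E gray
            A gray
            A black
          E black
          D→A: A black — skip
        D black
        I→A: A black — skip
      I black
      B→E: E black — skip
    B black
    C→A: A black — skip
    C→E: E black — skip
  C black
  L gray
    J gray
      H gray
      H black
      G gray
        F gray
          F→K: K is gray → back edge
Back edge closes the cycle K → L → J → G → F → K; its vertices are {F, G, J, K, L}.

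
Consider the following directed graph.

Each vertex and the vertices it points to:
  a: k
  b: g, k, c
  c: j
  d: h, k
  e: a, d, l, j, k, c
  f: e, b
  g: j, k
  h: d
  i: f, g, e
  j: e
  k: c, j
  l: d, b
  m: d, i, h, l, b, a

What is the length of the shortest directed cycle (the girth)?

For each vertex v, BFS finds the shortest path from v back to v.
The shortest such closed walk is h → d → h, length 2.

2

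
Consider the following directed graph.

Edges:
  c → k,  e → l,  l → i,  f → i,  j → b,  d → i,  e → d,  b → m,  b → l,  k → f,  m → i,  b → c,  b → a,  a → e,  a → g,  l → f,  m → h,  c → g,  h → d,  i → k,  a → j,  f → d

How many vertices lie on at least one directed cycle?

A vertex is on a directed cycle iff it belongs to a strongly connected component of size ≥ 2 (or has a self-loop).
The vertices on cycles are {a, b, d, f, i, j, k} — 7 in total.

7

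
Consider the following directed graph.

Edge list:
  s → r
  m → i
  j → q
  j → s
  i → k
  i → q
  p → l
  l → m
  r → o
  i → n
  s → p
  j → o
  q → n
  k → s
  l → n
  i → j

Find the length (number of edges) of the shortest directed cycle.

6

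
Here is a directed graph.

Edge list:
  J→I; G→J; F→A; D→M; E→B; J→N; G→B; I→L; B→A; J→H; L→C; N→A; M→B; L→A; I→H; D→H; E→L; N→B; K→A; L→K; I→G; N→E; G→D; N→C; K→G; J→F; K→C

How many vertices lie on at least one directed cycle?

A vertex is on a directed cycle iff it belongs to a strongly connected component of size ≥ 2 (or has a self-loop).
The vertices on cycles are {E, G, I, J, K, L, N} — 7 in total.

7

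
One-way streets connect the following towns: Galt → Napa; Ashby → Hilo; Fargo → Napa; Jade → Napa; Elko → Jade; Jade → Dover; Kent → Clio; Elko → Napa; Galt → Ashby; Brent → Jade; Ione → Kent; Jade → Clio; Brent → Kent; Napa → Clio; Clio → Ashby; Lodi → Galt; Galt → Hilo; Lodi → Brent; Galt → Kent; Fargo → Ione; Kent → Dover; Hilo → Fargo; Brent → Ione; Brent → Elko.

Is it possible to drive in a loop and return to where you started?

Yes

DFS with white/gray/black marking, starting from Dover:
Dover gray
Dover black
Ashby gray
  Hilo gray
    Fargo gray
      Napa gray
        Clio gray
          Clio→Ashby: Ashby is gray → back edge
Back edge found, so a cycle exists: Ashby → Hilo → Fargo → Napa → Clio → Ashby.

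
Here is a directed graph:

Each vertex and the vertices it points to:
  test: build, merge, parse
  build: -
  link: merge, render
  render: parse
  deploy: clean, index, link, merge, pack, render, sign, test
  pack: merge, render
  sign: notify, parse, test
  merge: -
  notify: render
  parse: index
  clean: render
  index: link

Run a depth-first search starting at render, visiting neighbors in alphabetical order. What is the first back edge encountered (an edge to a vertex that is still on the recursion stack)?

link→render

DFS from render (visiting neighbors in alphabetical order); mark gray on enter, black on exit:
render gray
  parse gray
    index gray
      link gray
        merge gray
        merge black
        link→render: render is gray → back edge
First back edge: link → render.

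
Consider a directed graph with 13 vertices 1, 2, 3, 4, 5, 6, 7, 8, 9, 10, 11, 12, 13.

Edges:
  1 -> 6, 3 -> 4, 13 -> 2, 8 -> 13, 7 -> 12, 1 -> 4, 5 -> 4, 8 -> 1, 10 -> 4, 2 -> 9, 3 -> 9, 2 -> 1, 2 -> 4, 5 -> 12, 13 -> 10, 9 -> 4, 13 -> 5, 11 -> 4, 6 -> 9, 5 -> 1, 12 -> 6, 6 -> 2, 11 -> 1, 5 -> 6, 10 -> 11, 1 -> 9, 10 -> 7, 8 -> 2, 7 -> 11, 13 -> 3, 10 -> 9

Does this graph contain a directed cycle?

Yes

DFS with white/gray/black marking, starting from 13:
13 gray
  3 gray
    9 gray
      4 gray
      4 black
    9 black
    3→4: 4 black — skip
  3 black
  10 gray
    7 gray
      12 gray
        6 gray
          2 gray
            2→4: 4 black — skip
            1 gray
              1→6: 6 is gray → back edge
Back edge found, so a cycle exists: 6 → 2 → 1 → 6.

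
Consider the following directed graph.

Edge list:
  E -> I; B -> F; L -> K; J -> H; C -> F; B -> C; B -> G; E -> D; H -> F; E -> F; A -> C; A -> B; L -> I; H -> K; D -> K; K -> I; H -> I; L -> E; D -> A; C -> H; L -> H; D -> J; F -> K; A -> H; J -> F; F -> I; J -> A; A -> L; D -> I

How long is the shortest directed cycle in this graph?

For each vertex v, BFS finds the shortest path from v back to v.
The shortest such closed walk is D → A → L → E → D, length 4.

4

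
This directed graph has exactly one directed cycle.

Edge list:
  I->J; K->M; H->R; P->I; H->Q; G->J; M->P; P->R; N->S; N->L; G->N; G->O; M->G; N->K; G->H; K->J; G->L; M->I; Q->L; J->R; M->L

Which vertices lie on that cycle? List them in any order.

G, K, M, N

DFS with gray/black marking from G:
G gray
  L gray
  L black
  O gray
  O black
  N gray
    K gray
      M gray
        M→G: G is gray → back edge
Back edge closes the cycle G → N → K → M → G; its vertices are {G, K, M, N}.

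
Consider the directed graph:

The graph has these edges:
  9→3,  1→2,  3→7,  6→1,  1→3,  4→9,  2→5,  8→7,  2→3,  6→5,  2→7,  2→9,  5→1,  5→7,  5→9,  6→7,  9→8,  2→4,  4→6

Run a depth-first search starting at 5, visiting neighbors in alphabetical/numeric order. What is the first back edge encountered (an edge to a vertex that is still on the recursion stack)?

6->1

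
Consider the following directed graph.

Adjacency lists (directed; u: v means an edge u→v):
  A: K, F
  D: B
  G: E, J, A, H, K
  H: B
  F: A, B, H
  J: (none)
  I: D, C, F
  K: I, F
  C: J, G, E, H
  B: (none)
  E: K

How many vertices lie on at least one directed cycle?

7

A vertex is on a directed cycle iff it belongs to a strongly connected component of size ≥ 2 (or has a self-loop).
The vertices on cycles are {A, C, E, F, G, I, K} — 7 in total.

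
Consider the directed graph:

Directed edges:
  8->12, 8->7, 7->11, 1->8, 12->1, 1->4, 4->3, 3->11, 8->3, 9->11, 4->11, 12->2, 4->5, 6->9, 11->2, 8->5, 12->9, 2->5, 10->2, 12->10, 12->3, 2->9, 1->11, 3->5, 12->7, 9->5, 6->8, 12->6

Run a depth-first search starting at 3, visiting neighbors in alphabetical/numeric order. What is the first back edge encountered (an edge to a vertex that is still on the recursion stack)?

DFS from 3 (visiting neighbors in alphabetical/numeric order); mark gray on enter, black on exit:
3 gray
  5 gray
  5 black
  11 gray
    2 gray
      2→5: 5 black — skip
      9 gray
        9→5: 5 black — skip
        9→11: 11 is gray → back edge
First back edge: 9 → 11.

9->11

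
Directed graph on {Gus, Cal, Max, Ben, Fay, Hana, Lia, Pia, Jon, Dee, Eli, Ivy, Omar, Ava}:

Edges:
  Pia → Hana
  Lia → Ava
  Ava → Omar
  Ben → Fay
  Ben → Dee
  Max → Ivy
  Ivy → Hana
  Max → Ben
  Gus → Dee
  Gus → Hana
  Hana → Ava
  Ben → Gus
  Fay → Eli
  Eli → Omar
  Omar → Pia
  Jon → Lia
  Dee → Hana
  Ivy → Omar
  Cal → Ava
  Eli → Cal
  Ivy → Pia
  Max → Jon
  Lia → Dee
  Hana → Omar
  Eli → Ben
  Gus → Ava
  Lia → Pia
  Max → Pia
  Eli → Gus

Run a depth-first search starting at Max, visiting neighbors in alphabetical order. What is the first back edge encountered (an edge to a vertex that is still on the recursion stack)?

Pia→Hana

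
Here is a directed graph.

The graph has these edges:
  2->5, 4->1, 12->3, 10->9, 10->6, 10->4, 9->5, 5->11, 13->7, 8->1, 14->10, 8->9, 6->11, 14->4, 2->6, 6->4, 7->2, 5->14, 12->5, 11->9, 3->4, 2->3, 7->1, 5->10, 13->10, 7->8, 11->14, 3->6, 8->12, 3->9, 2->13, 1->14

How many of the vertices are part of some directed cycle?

11

A vertex is on a directed cycle iff it belongs to a strongly connected component of size ≥ 2 (or has a self-loop).
The vertices on cycles are {1, 2, 4, 5, 6, 7, 9, 10, 11, 13, 14} — 11 in total.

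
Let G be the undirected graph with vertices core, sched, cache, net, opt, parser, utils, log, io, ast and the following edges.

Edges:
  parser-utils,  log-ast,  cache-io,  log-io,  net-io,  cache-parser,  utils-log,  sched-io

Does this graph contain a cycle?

DFS, tracking each vertex's parent; an edge to a visited non-parent vertex closes a cycle.
Start from sched:
visit sched (parent –)
  visit io (parent sched)
    io–sched: parent, skip
    visit log (parent io)
      log–io: parent, skip
      visit utils (parent log)
        visit parser (parent utils)
          parser–utils: parent, skip
          visit cache (parent parser)
            cache–io: io visited and ≠ parent → cycle
Cycle: io – log – utils – parser – cache – io.

Yes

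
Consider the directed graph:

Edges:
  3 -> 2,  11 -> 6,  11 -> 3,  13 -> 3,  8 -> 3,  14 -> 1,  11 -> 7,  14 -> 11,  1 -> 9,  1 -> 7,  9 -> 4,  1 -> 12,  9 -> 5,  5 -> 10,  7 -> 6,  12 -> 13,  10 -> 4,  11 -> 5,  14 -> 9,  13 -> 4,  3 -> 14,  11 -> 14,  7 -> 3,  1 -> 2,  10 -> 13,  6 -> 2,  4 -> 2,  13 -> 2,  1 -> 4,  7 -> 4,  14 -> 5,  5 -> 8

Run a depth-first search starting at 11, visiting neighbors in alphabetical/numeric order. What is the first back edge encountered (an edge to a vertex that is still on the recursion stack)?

DFS from 11 (visiting neighbors in alphabetical/numeric order); mark gray on enter, black on exit:
11 gray
  3 gray
    2 gray
    2 black
    14 gray
      1 gray
        1→2: 2 black — skip
        4 gray
          4→2: 2 black — skip
        4 black
        7 gray
          7→3: 3 is gray → back edge
First back edge: 7 → 3.

7→3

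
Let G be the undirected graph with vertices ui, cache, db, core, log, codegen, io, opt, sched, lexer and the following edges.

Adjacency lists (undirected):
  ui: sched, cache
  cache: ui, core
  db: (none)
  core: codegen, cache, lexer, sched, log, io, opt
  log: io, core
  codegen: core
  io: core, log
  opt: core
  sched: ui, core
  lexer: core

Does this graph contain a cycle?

Yes

DFS, tracking each vertex's parent; an edge to a visited non-parent vertex closes a cycle.
Start from sched:
visit sched (parent –)
  visit ui (parent sched)
    ui–sched: parent, skip
    visit cache (parent ui)
      cache–ui: parent, skip
      visit core (parent cache)
        visit codegen (parent core)
          codegen–core: parent, skip
        core–cache: parent, skip
        visit lexer (parent core)
          lexer–core: parent, skip
        core–sched: sched visited and ≠ parent → cycle
Cycle: sched – ui – cache – core – sched.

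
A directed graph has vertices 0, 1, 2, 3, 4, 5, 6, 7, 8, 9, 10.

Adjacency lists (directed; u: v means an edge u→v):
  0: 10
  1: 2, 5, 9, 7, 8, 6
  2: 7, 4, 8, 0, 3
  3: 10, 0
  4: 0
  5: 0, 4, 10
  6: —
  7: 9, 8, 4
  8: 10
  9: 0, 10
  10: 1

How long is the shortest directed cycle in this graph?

3

For each vertex v, BFS finds the shortest path from v back to v.
The shortest such closed walk is 1 → 8 → 10 → 1, length 3.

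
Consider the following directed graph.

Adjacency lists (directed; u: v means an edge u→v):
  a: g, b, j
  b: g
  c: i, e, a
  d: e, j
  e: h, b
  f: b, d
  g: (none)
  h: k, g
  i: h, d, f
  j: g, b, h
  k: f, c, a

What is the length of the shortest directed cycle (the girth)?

For each vertex v, BFS finds the shortest path from v back to v.
The shortest such closed walk is i → h → k → c → i, length 4.

4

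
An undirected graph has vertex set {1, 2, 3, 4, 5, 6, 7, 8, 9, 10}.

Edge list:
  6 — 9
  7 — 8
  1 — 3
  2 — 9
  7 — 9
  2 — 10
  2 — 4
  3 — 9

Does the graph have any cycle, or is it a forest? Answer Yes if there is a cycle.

No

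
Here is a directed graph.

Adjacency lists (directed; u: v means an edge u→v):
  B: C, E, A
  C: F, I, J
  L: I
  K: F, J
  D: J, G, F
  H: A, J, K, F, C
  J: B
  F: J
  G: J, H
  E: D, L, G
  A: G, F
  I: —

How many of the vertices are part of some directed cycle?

10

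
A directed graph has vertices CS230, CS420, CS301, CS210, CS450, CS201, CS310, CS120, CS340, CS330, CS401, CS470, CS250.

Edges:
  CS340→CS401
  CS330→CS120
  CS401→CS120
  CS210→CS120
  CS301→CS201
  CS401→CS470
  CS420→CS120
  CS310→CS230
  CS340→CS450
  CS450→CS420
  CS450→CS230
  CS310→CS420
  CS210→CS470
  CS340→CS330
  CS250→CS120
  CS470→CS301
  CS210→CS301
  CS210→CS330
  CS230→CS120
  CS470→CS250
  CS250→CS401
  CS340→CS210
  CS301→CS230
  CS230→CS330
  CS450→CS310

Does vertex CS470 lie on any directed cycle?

Yes

CS470 is on a cycle iff CS470 can reach itself via ≥1 edge.
CS470 → CS250 → CS401 → CS470 — yes.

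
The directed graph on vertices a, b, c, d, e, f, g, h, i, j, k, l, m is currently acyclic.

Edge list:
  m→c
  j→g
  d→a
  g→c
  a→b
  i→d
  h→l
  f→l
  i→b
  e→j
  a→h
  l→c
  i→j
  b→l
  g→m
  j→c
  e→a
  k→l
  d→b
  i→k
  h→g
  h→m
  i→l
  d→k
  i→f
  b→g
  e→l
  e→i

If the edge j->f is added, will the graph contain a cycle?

No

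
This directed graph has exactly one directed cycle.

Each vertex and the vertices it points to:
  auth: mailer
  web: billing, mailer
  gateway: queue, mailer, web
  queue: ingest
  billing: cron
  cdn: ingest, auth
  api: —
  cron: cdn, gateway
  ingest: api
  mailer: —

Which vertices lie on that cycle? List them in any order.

DFS with gray/black marking from cron:
cron gray
  cdn gray
    ingest gray
      api gray
      api black
    ingest black
    auth gray
      mailer gray
      mailer black
    auth black
  cdn black
  gateway gray
    queue gray
      queue→ingest: ingest black — skip
    queue black
    gateway→mailer: mailer black — skip
    web gray
      billing gray
        billing→cron: cron is gray → back edge
Back edge closes the cycle cron → gateway → web → billing → cron; its vertices are {web, cron, billing, gateway}.

web, cron, billing, gateway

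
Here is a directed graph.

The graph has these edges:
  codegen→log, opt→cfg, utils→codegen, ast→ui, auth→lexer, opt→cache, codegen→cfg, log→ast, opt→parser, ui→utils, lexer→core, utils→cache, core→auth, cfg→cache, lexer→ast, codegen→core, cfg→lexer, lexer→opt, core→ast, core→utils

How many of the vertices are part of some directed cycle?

A vertex is on a directed cycle iff it belongs to a strongly connected component of size ≥ 2 (or has a self-loop).
The vertices on cycles are {ui, ast, cfg, log, opt, auth, core, lexer, utils, codegen} — 10 in total.

10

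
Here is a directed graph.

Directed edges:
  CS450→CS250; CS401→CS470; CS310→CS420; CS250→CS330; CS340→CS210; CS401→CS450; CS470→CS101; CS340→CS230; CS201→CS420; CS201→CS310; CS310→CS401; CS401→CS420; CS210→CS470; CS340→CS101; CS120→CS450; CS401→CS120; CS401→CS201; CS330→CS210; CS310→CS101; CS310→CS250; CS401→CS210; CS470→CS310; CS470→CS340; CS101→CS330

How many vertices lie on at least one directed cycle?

11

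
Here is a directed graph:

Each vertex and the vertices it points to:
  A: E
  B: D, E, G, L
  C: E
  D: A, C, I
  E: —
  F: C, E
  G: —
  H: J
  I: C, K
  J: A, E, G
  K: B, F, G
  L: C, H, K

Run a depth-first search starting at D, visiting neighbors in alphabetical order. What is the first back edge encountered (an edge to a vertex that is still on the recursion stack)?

DFS from D (visiting neighbors in alphabetical order); mark gray on enter, black on exit:
D gray
  A gray
    E gray
    E black
  A black
  C gray
    C→E: E black — skip
  C black
  I gray
    I→C: C black — skip
    K gray
      B gray
        B→D: D is gray → back edge
First back edge: B → D.

B→D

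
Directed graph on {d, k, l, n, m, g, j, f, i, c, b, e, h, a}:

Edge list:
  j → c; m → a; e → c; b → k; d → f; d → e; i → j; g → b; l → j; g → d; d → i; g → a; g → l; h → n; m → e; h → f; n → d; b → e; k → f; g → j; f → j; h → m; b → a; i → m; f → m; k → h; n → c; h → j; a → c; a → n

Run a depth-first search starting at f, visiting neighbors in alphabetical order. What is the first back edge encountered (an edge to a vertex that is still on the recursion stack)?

DFS from f (visiting neighbors in alphabetical order); mark gray on enter, black on exit:
f gray
  j gray
    c gray
    c black
  j black
  m gray
    a gray
      a→c: c black — skip
      n gray
        n→c: c black — skip
        d gray
          e gray
            e→c: c black — skip
          e black
          d→f: f is gray → back edge
First back edge: d → f.

d→f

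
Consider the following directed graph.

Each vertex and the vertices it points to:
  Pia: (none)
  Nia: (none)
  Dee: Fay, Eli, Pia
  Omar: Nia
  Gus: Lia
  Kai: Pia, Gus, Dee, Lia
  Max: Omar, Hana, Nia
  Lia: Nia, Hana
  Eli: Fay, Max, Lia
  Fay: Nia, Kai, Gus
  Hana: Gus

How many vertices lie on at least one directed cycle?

7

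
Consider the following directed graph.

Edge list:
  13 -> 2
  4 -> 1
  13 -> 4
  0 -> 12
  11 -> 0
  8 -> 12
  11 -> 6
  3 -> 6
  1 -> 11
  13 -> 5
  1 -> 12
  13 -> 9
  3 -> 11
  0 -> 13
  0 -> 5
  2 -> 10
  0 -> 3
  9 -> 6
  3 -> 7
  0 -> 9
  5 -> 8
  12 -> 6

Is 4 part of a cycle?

Yes

4 is on a cycle iff 4 can reach itself via ≥1 edge.
4 → 1 → 11 → 0 → 13 → 4 — yes.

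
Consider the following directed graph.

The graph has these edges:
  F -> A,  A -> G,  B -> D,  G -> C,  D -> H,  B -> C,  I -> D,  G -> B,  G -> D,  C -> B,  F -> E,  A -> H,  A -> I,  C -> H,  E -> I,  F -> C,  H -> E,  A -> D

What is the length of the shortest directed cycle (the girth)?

For each vertex v, BFS finds the shortest path from v back to v.
The shortest such closed walk is B → C → B, length 2.

2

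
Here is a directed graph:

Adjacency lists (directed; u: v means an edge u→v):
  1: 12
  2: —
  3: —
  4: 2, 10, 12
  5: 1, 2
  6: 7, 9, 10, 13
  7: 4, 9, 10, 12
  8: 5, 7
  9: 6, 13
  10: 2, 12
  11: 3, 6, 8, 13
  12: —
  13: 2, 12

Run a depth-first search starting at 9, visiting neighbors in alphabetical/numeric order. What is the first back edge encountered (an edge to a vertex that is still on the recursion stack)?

7→9

DFS from 9 (visiting neighbors in alphabetical/numeric order); mark gray on enter, black on exit:
9 gray
  6 gray
    7 gray
      4 gray
        2 gray
        2 black
        10 gray
          10→2: 2 black — skip
          12 gray
          12 black
        10 black
        4→12: 12 black — skip
      4 black
      7→9: 9 is gray → back edge
First back edge: 7 → 9.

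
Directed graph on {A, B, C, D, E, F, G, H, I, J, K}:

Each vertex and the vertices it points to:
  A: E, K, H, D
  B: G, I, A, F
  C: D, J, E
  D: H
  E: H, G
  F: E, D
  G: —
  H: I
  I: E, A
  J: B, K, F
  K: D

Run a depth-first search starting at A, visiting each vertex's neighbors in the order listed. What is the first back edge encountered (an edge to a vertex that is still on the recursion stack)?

I→E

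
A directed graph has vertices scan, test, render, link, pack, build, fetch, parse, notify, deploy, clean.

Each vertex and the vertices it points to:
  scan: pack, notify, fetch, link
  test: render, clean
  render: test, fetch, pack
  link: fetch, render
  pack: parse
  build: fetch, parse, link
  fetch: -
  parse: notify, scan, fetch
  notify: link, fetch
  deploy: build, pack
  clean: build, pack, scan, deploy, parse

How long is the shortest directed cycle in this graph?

For each vertex v, BFS finds the shortest path from v back to v.
The shortest such closed walk is test → render → test, length 2.

2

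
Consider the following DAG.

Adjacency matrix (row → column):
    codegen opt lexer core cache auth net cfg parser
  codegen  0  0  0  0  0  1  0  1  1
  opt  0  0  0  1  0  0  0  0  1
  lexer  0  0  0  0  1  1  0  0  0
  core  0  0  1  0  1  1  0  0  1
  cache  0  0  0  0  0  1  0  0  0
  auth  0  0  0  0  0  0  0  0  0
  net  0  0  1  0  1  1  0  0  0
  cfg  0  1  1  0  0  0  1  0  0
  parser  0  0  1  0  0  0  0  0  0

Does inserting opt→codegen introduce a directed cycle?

Adding opt→codegen creates a cycle iff codegen can already reach opt.
Path from codegen: codegen → cfg → opt.
So codegen → … → opt → codegen is a cycle.

Yes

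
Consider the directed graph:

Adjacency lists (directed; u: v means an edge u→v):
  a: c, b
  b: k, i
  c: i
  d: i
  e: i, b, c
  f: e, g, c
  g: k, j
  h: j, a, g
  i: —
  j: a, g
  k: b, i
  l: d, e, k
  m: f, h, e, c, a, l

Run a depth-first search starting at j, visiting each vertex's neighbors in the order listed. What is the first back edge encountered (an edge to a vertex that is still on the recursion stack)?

k→b

DFS from j (visiting each vertex's neighbors in the order listed); mark gray on enter, black on exit:
j gray
  a gray
    c gray
      i gray
      i black
    c black
    b gray
      k gray
        k→b: b is gray → back edge
First back edge: k → b.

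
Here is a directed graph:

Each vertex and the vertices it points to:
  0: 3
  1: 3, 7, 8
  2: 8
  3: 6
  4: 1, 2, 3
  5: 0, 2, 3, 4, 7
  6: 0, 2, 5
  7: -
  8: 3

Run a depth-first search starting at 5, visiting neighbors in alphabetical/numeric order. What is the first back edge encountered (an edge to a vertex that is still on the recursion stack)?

DFS from 5 (visiting neighbors in alphabetical/numeric order); mark gray on enter, black on exit:
5 gray
  0 gray
    3 gray
      6 gray
        6→0: 0 is gray → back edge
First back edge: 6 → 0.

6→0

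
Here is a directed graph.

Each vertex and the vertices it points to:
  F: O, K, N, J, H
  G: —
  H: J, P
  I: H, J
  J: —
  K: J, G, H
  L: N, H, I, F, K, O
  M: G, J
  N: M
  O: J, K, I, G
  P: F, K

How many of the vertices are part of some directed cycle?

6

A vertex is on a directed cycle iff it belongs to a strongly connected component of size ≥ 2 (or has a self-loop).
The vertices on cycles are {F, H, I, K, O, P} — 6 in total.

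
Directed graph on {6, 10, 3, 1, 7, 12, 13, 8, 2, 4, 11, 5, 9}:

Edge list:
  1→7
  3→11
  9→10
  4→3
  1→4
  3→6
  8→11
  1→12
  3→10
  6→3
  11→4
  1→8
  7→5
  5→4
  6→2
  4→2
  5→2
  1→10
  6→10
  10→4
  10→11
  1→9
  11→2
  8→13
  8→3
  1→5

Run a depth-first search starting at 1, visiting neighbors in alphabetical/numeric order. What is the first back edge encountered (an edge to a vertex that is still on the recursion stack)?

6→3

DFS from 1 (visiting neighbors in alphabetical/numeric order); mark gray on enter, black on exit:
1 gray
  4 gray
    2 gray
    2 black
    3 gray
      6 gray
        6→2: 2 black — skip
        6→3: 3 is gray → back edge
First back edge: 6 → 3.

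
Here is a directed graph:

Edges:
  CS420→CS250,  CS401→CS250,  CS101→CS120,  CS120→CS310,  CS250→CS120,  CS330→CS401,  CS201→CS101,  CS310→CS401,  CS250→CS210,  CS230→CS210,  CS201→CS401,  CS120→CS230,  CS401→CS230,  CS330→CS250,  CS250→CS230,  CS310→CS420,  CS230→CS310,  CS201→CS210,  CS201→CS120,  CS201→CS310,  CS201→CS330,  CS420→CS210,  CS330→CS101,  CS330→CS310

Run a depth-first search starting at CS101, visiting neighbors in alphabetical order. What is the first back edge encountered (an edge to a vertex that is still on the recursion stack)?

CS401→CS230

DFS from CS101 (visiting neighbors in alphabetical order); mark gray on enter, black on exit:
CS101 gray
  CS120 gray
    CS230 gray
      CS210 gray
      CS210 black
      CS310 gray
        CS401 gray
          CS401→CS230: CS230 is gray → back edge
First back edge: CS401 → CS230.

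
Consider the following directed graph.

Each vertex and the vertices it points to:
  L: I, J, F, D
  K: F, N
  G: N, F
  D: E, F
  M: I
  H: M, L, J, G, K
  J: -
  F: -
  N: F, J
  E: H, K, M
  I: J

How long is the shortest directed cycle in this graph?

4

For each vertex v, BFS finds the shortest path from v back to v.
The shortest such closed walk is E → H → L → D → E, length 4.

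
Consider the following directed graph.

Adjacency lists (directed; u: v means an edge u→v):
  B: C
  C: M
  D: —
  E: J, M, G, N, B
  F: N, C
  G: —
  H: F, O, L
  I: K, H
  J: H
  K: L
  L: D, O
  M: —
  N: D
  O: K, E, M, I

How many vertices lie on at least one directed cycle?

A vertex is on a directed cycle iff it belongs to a strongly connected component of size ≥ 2 (or has a self-loop).
The vertices on cycles are {E, H, I, J, K, L, O} — 7 in total.

7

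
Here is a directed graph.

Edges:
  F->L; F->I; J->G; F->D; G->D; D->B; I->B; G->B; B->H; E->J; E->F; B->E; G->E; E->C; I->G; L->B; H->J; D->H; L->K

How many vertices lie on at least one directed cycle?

A vertex is on a directed cycle iff it belongs to a strongly connected component of size ≥ 2 (or has a self-loop).
The vertices on cycles are {B, D, E, F, G, H, I, J, L} — 9 in total.

9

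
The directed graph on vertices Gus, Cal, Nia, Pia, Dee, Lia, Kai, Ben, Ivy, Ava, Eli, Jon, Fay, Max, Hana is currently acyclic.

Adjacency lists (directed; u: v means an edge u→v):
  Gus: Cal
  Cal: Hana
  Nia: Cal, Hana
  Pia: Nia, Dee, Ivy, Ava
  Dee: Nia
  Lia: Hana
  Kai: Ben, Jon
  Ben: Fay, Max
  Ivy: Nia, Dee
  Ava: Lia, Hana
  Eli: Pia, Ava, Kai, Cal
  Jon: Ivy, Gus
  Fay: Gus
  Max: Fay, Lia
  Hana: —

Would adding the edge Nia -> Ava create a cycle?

No

Adding Nia→Ava creates a cycle iff Ava can already reach Nia.
Explore from Ava: no path reaches Nia. The graph stays acyclic.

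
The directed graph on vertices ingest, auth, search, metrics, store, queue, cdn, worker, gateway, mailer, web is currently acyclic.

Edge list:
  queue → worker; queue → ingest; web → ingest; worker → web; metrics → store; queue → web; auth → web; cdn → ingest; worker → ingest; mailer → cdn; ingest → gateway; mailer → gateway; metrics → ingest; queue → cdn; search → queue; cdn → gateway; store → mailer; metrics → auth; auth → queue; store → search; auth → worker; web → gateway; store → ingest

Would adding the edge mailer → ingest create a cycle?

Adding mailer→ingest creates a cycle iff ingest can already reach mailer.
Explore from ingest: no path reaches mailer. The graph stays acyclic.

No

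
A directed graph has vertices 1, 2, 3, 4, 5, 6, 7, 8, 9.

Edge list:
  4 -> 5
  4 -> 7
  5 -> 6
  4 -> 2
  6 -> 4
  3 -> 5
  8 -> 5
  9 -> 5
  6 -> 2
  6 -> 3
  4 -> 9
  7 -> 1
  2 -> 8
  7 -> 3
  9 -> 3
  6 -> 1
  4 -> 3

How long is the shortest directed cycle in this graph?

3

For each vertex v, BFS finds the shortest path from v back to v.
The shortest such closed walk is 4 → 5 → 6 → 4, length 3.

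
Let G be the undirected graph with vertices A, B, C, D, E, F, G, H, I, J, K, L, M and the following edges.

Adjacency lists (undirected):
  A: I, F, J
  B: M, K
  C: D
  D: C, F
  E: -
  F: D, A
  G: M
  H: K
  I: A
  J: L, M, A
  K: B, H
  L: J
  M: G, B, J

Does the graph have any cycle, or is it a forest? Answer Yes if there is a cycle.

DFS, tracking each vertex's parent; an edge to a visited non-parent vertex closes a cycle.
Start from E:
visit E (parent –)
visit A (parent –)
  visit I (parent A)
    I–A: parent, skip
  visit F (parent A)
    visit D (parent F)
      visit C (parent D)
        C–D: parent, skip
      D–F: parent, skip
    F–A: parent, skip
  visit J (parent A)
    visit L (parent J)
      L–J: parent, skip
    visit M (parent J)
      visit G (parent M)
        G–M: parent, skip
      visit B (parent M)
        B–M: parent, skip
        visit K (parent B)
          K–B: parent, skip
          visit H (parent K)
            H–K: parent, skip
      M–J: parent, skip
    J–A: parent, skip
No non-parent visited neighbor found — the graph is a forest.

No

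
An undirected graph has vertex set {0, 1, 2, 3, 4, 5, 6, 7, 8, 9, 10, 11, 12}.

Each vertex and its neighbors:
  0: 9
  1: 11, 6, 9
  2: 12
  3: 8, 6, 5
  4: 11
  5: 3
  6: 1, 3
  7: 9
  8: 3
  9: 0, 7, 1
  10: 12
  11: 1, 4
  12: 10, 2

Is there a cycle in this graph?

No

DFS, tracking each vertex's parent; an edge to a visited non-parent vertex closes a cycle.
Start from 5:
visit 5 (parent –)
  visit 3 (parent 5)
    visit 8 (parent 3)
      8–3: parent, skip
    visit 6 (parent 3)
      visit 1 (parent 6)
        visit 11 (parent 1)
          11–1: parent, skip
          visit 4 (parent 11)
            4–11: parent, skip
        1–6: parent, skip
        visit 9 (parent 1)
          visit 0 (parent 9)
            0–9: parent, skip
          visit 7 (parent 9)
            7–9: parent, skip
          9–1: parent, skip
      6–3: parent, skip
    3–5: parent, skip
visit 2 (parent –)
  visit 12 (parent 2)
    visit 10 (parent 12)
      10–12: parent, skip
    12–2: parent, skip
No non-parent visited neighbor found — the graph is a forest.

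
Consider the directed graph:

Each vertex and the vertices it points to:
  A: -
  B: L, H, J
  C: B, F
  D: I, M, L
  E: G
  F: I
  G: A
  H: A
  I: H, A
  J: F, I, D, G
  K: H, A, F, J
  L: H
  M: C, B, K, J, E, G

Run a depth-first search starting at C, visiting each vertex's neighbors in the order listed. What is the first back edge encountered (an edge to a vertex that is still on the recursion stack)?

M→C

DFS from C (visiting each vertex's neighbors in the order listed); mark gray on enter, black on exit:
C gray
  B gray
    L gray
      H gray
        A gray
        A black
      H black
    L black
    B→H: H black — skip
    J gray
      F gray
        I gray
          I→H: H black — skip
          I→A: A black — skip
        I black
      F black
      J→I: I black — skip
      D gray
        D→I: I black — skip
        M gray
          M→C: C is gray → back edge
First back edge: M → C.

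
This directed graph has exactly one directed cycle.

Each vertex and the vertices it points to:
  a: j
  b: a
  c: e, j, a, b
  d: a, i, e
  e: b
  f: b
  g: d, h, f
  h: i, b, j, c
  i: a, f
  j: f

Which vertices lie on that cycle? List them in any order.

DFS with gray/black marking from j:
j gray
  f gray
    b gray
      a gray
        a→j: j is gray → back edge
Back edge closes the cycle j → f → b → a → j; its vertices are {a, b, f, j}.

a, b, f, j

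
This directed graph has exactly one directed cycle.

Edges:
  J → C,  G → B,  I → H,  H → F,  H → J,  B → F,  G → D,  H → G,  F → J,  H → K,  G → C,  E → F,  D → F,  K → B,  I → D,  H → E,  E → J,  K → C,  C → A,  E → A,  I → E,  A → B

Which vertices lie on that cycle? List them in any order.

A, B, C, F, J

DFS with gray/black marking from C:
C gray
  A gray
    B gray
      F gray
        J gray
          J→C: C is gray → back edge
Back edge closes the cycle C → A → B → F → J → C; its vertices are {A, B, C, F, J}.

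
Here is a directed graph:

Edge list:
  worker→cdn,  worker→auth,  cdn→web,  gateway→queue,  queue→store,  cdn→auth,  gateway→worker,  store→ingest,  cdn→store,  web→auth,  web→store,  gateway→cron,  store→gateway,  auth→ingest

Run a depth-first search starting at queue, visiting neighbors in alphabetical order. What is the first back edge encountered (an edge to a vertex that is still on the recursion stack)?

gateway→queue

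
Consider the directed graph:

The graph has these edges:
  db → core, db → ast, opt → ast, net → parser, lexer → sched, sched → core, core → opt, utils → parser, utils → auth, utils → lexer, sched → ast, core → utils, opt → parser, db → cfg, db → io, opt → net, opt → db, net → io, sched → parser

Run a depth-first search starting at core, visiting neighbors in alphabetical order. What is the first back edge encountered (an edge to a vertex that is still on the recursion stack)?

db→core

DFS from core (visiting neighbors in alphabetical order); mark gray on enter, black on exit:
core gray
  opt gray
    ast gray
    ast black
    db gray
      db→ast: ast black — skip
      cfg gray
      cfg black
      db→core: core is gray → back edge
First back edge: db → core.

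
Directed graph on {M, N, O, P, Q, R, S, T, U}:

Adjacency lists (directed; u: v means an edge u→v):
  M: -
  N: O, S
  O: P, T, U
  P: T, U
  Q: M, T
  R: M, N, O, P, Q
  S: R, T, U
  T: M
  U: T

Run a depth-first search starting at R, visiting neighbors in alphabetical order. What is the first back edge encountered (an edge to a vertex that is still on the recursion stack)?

S→R

DFS from R (visiting neighbors in alphabetical order); mark gray on enter, black on exit:
R gray
  M gray
  M black
  N gray
    O gray
      P gray
        T gray
          T→M: M black — skip
        T black
        U gray
          U→T: T black — skip
        U black
      P black
      O→T: T black — skip
      O→U: U black — skip
    O black
    S gray
      S→R: R is gray → back edge
First back edge: S → R.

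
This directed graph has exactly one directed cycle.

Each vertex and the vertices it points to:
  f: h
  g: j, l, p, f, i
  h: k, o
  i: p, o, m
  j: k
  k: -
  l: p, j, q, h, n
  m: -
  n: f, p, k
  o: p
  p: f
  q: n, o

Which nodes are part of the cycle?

f, h, o, p

DFS with gray/black marking from h:
h gray
  k gray
  k black
  o gray
    p gray
      f gray
        f→h: h is gray → back edge
Back edge closes the cycle h → o → p → f → h; its vertices are {f, h, o, p}.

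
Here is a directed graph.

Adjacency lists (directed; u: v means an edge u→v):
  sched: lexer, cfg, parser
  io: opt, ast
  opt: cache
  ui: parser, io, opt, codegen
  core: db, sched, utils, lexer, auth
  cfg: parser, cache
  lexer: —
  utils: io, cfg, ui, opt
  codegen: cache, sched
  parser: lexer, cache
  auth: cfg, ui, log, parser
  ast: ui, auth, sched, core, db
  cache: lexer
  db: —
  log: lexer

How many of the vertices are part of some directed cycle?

6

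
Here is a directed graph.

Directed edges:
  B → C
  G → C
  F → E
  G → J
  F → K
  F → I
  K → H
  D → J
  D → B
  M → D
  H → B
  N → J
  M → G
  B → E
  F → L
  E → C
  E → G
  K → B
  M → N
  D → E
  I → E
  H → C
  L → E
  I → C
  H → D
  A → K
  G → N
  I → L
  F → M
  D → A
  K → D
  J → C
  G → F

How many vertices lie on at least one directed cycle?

A vertex is on a directed cycle iff it belongs to a strongly connected component of size ≥ 2 (or has a self-loop).
The vertices on cycles are {A, B, D, E, F, G, H, I, K, L, M} — 11 in total.

11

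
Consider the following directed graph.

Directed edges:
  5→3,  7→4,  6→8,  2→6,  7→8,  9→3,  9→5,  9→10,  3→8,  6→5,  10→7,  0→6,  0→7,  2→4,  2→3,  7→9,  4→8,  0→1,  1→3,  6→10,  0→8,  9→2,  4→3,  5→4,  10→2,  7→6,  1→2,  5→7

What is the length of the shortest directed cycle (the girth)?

For each vertex v, BFS finds the shortest path from v back to v.
The shortest such closed walk is 7 → 6 → 10 → 7, length 3.

3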